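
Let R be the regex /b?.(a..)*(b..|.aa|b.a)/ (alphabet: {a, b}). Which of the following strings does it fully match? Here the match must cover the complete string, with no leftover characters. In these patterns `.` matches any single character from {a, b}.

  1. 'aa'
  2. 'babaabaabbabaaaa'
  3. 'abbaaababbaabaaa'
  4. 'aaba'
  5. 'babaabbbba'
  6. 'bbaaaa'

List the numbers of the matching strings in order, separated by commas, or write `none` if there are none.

1 → no match
2 → match
3 → no match
4 → no match
5 → match
6 → no match

2, 5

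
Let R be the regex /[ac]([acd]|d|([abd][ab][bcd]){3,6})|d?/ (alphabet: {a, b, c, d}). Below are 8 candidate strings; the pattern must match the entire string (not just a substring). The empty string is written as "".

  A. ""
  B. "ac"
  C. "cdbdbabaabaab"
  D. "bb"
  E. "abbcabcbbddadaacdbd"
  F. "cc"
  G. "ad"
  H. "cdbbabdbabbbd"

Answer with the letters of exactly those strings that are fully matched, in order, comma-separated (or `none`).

A, B, C, E, F, G, H

A. "" → match
B. "ac" → match
C → match
D. "bb" → no match
E → match
F. "cc" → match
G. "ad" → match
H → match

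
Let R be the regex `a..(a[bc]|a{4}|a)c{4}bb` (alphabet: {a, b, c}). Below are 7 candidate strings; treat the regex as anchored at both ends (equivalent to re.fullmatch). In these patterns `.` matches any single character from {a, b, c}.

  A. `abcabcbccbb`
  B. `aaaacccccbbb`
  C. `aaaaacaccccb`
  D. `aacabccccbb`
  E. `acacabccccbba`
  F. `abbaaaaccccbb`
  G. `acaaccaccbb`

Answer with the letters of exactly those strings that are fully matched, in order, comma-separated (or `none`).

A → no match
B → no match — must end with `cbb`
C → no match — must end with `cbb`
D → match
E → no match — must end with `cbb`
F → match
G → no match

D, F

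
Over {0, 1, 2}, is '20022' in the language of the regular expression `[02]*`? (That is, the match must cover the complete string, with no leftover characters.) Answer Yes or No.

Yes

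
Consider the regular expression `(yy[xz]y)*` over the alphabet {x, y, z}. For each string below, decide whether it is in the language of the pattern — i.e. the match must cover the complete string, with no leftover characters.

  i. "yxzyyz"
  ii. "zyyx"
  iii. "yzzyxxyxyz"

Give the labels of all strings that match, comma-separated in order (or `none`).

i. "yxzyyz" → no match
ii. "zyyx" → no match
iii. "yzzyxxyxyz" → no match

none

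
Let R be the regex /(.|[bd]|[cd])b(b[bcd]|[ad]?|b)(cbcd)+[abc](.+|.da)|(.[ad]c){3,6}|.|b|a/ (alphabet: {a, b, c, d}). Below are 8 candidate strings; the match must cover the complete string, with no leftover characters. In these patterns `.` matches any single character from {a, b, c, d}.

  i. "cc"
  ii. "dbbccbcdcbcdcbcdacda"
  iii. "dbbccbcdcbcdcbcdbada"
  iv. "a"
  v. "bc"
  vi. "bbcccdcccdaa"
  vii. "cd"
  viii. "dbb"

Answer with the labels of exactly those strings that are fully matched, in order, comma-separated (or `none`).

ii, iii, iv

i → no match
ii → match
iii → match
iv → match
v → no match
vi → no match
vii → no match
viii → no match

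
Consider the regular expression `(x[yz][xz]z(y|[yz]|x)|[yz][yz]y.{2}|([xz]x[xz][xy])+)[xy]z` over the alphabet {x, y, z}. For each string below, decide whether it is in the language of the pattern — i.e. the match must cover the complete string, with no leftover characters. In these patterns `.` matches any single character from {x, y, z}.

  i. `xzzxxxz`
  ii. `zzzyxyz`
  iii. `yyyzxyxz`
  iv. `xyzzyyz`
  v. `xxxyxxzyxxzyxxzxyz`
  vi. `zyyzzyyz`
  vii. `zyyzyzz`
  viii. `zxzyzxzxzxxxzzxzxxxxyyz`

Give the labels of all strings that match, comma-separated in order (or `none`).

iv, v

i → no match
ii → no match
iii → no match
iv → match
v → match
vi → no match
vii → no match
viii → no match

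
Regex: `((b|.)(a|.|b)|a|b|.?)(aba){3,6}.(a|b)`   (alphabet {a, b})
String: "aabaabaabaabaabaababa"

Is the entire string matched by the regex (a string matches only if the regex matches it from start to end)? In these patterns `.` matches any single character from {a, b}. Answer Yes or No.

Yes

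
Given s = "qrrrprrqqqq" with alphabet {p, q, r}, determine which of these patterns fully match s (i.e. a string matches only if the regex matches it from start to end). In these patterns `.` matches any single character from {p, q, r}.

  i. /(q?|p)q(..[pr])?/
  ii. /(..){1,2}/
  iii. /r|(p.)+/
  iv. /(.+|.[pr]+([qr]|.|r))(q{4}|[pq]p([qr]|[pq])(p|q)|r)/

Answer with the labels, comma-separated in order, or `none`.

iv

i → no match
ii → no match
iii → no match
iv → match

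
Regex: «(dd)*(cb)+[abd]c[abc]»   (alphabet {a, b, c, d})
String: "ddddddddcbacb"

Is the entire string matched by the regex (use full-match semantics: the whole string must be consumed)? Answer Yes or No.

Yes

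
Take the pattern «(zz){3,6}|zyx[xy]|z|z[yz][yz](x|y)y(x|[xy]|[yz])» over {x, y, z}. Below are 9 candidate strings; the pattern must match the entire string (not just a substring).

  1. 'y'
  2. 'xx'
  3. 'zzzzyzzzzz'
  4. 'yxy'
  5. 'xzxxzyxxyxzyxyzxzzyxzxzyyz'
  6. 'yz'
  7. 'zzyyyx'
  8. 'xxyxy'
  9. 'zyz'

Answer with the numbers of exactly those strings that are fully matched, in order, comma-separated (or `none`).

7

1 → no match
2 → no match
3 → no match
4 → no match
5 → no match
6 → no match
7 → match
8 → no match
9 → no match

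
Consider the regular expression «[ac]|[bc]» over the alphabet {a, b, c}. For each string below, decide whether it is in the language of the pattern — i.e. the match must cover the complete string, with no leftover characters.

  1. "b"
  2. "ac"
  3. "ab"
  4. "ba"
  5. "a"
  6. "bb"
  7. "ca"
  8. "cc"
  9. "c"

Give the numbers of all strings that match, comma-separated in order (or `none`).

1 → match
2 → no match
3 → no match
4 → no match
5 → match
6 → no match
7 → no match
8 → no match
9 → match

1, 5, 9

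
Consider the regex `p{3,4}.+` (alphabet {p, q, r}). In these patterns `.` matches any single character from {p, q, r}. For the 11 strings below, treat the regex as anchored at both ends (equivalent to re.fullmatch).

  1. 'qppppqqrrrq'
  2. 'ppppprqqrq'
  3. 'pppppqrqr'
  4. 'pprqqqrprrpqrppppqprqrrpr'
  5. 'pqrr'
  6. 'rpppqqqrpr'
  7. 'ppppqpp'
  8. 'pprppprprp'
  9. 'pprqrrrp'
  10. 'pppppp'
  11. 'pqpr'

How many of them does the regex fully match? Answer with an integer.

4

1. 'qppppqqrrrq' → no match — must start with 'p'
2. 'ppppprqqrq' → match
3. 'pppppqrqr' → match
4 → no match
5. 'pqrr' → no match
6. 'rpppqqqrpr' → no match — must start with 'p'
7. 'ppppqpp' → match
8. 'pprppprprp' → no match
9. 'pprqrrrp' → no match
10. 'pppppp' → match
11. 'pqpr' → no match
Total matched: 4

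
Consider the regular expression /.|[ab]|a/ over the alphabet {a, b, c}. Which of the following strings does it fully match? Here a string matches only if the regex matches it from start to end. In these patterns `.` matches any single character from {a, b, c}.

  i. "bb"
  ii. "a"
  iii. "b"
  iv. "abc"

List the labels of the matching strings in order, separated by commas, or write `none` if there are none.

i → no match
ii → match
iii → match
iv → no match

ii, iii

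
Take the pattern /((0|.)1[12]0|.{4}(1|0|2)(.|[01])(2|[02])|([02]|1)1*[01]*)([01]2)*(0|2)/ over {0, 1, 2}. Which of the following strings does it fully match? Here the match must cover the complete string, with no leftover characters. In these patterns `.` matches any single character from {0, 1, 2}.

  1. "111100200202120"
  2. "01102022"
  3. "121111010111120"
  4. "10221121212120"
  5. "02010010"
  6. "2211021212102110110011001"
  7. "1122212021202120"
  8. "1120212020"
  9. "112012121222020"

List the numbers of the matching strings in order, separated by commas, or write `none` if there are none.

2, 4, 7, 8

1 → no match
2 → match
3 → no match
4 → match
5 → no match
6 → no match
7 → match
8 → match
9 → no match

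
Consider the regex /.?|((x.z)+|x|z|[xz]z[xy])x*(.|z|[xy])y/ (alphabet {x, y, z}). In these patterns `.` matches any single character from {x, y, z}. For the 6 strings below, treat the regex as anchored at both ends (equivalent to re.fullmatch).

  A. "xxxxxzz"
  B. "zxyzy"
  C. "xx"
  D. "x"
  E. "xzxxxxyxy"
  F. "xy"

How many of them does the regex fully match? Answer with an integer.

A. "xxxxxzz" → no match
B. "zxyzy" → no match
C. "xx" → no match
D. "x" → match
E. "xzxxxxyxy" → no match
F. "xy" → no match
Total matched: 1

1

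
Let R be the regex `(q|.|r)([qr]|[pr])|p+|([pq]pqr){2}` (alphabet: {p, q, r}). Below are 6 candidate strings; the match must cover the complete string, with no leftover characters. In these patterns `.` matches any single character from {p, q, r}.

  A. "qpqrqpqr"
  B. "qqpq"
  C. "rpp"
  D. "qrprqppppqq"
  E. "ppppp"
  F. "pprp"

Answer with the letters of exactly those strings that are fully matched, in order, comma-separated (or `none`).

A, E

A → match
B → no match
C → no match
D → no match
E → match
F → no match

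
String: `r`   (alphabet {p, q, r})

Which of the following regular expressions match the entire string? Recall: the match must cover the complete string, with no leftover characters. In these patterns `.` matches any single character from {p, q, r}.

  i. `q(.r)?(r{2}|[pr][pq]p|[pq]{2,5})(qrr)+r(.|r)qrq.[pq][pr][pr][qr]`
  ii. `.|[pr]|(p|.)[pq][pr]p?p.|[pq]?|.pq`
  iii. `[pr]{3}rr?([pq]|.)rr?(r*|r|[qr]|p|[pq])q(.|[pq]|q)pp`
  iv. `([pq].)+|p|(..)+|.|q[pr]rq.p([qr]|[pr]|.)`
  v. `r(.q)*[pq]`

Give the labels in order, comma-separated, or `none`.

i → no match — must start with `q`
ii → match
iii → no match — must end with `pp`
iv → match
v → no match

ii, iv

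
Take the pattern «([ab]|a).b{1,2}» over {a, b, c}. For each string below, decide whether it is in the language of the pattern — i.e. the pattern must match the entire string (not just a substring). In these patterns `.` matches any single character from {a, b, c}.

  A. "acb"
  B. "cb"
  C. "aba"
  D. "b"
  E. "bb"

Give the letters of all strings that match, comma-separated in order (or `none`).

A

A. "acb" → match
B. "cb" → no match
C. "aba" → no match — must end with "b"
D. "b" → no match
E. "bb" → no match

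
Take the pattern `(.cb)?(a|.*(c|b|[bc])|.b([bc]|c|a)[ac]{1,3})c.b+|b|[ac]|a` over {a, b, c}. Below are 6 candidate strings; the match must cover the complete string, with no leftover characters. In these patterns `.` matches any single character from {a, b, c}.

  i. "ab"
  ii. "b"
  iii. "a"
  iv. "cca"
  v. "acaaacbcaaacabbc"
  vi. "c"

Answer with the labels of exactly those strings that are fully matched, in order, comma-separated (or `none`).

i → no match
ii → match
iii → match
iv → no match
v → no match
vi → match

ii, iii, vi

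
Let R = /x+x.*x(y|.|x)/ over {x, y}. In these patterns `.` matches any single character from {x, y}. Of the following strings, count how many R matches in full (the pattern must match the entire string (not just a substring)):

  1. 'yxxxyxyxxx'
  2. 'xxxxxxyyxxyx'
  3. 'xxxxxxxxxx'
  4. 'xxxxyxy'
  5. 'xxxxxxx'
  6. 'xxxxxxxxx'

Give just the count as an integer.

1 → no match — must start with 'x'
2 → no match
3 → match
4 → match
5 → match
6 → match
Total matched: 4

4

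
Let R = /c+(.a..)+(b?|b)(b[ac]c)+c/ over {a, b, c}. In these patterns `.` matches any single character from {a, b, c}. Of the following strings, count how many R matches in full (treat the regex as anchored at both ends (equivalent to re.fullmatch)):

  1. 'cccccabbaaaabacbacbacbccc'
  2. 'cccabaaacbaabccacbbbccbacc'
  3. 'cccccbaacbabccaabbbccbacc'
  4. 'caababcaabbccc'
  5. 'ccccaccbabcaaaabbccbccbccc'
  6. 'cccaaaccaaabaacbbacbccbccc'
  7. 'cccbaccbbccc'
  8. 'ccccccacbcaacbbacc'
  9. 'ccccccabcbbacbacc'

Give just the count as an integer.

1 → match
2 → match
3 → match
4 → no match
5 → match
6 → match
7 → match
8 → match
9 → match
Total matched: 8

8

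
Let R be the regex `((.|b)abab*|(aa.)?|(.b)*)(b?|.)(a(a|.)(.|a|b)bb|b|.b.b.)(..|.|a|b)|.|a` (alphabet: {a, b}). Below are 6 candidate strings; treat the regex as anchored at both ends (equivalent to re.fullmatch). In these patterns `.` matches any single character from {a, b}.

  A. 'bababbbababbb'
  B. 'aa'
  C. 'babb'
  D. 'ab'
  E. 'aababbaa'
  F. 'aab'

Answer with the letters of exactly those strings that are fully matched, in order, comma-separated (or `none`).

A → match
B → no match
C → no match
D → no match
E → match
F → no match

A, E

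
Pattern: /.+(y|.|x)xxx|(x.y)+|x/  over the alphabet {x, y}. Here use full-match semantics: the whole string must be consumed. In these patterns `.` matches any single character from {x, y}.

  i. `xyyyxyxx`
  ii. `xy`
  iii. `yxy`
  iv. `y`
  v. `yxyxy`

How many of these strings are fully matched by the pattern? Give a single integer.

0

i. `xyyyxyxx` → no match
ii. `xy` → no match
iii. `yxy` → no match
iv. `y` → no match
v. `yxyxy` → no match
Total matched: 0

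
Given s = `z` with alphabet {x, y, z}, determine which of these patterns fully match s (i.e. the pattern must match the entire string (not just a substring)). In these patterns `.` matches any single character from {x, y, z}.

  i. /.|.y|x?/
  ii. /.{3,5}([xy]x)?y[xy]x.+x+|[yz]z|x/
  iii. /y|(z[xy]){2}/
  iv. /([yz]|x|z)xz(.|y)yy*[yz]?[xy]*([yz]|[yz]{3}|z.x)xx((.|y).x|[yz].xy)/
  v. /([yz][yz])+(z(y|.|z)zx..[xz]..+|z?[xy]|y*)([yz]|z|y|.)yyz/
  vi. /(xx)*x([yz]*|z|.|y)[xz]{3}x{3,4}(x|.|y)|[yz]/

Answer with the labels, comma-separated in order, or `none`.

i, vi

i → match
ii → no match
iii → no match
iv → no match
v → no match — must end with `yyz`
vi → match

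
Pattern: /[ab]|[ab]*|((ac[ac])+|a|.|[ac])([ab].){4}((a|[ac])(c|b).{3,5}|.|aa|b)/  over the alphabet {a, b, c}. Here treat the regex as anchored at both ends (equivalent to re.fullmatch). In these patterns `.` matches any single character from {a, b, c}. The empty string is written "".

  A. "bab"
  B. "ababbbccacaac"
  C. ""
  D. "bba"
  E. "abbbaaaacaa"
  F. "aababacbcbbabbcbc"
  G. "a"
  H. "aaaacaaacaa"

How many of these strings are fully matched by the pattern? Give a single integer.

A → match
B → no match
C → match
D → match
E → match
F → no match
G → match
H → match
Total matched: 6

6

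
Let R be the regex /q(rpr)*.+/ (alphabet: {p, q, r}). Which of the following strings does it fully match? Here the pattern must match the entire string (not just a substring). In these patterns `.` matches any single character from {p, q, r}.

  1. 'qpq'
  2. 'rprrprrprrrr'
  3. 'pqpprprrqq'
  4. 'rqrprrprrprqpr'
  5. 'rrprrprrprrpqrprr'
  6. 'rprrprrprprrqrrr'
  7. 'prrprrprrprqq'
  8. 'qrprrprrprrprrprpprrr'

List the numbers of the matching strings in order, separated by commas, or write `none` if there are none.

1, 8

1 → match
2 → no match — must start with 'q'
3 → no match — must start with 'q'
4 → no match — must start with 'q'
5 → no match — must start with 'q'
6 → no match — must start with 'q'
7 → no match — must start with 'q'
8 → match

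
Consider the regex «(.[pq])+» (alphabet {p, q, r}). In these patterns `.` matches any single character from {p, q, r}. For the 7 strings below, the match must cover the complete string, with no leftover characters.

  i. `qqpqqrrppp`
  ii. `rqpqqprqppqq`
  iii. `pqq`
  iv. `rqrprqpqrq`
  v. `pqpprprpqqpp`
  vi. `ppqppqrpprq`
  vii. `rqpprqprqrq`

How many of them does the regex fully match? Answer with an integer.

3

i → no match
ii → match
iii → no match
iv → match
v → match
vi → no match
vii → no match
Total matched: 3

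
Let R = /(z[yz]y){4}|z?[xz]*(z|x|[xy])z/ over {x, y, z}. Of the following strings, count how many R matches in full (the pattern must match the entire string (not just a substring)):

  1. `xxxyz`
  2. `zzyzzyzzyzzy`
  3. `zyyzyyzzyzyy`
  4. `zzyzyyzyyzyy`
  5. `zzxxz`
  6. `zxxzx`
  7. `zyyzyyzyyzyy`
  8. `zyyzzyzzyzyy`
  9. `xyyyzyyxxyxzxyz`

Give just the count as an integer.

1. `xxxyz` → match
2. `zzyzzyzzyzzy` → match
3. `zyyzyyzzyzyy` → match
4. `zzyzyyzyyzyy` → match
5. `zzxxz` → match
6. `zxxzx` → no match
7. `zyyzyyzyyzyy` → match
8. `zyyzzyzzyzyy` → match
9 → no match
Total matched: 7

7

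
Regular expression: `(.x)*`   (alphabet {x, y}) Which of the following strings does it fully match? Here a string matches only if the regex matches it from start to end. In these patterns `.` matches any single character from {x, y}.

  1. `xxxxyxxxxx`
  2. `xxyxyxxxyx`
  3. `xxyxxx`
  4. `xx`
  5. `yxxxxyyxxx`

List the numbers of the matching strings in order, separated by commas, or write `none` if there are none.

1, 2, 3, 4

1 → match
2 → match
3 → match
4 → match
5 → no match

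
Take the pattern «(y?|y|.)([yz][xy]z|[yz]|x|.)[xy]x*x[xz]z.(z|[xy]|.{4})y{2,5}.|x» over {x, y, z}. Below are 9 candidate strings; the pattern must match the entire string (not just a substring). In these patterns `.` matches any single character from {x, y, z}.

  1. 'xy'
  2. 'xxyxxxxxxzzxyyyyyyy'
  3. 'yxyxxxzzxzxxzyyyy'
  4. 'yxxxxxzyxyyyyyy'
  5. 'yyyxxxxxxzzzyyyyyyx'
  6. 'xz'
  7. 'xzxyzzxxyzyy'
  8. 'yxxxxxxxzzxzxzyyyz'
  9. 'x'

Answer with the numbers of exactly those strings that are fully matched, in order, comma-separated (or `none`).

2, 3, 4, 5, 8, 9

1 → no match
2 → match
3 → match
4 → match
5 → match
6 → no match
7 → no match
8 → match
9 → match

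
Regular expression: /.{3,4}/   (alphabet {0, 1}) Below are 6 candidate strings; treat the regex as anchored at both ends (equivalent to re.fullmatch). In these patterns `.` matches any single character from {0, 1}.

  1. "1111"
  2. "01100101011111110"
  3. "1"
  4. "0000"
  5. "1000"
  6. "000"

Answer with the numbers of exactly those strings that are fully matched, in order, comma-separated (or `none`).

1 → match
2 → no match
3 → no match
4 → match
5 → match
6 → match

1, 4, 5, 6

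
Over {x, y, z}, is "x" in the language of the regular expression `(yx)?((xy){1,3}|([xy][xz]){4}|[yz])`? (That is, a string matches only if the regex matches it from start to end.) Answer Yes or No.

No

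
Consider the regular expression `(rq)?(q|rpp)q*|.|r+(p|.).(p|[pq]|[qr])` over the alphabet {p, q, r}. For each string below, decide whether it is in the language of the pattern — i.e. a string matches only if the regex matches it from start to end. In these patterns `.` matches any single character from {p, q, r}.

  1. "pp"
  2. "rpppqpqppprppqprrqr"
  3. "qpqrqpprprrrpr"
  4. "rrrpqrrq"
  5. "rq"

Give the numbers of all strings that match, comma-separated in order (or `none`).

none

1 → no match
2 → no match
3 → no match
4 → no match
5 → no match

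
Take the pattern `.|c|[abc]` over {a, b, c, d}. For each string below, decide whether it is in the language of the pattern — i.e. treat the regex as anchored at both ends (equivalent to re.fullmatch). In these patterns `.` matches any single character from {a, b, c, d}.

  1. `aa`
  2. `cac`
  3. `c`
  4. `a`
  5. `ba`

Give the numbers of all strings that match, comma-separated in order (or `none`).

1. `aa` → no match
2. `cac` → no match
3. `c` → match
4. `a` → match
5. `ba` → no match

3, 4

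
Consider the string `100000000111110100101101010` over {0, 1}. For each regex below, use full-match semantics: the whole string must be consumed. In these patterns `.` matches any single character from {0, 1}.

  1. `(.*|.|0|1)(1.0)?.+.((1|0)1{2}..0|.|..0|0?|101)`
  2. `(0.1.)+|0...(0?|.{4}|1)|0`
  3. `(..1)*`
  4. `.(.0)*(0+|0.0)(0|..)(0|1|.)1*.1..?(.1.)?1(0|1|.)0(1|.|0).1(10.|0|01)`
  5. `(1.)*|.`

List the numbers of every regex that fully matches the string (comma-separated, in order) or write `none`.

1 → match
2 → no match — must start with `0`
3 → no match
4 → match
5 → no match

1, 4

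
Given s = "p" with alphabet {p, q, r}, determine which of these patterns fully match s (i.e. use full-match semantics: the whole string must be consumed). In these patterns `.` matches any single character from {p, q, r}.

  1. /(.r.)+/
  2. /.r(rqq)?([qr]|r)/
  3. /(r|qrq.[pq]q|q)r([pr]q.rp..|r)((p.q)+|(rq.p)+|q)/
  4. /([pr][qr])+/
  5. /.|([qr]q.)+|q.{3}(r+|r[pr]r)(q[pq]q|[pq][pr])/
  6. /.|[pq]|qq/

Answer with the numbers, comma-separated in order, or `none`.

1 → no match
2 → no match
3 → no match
4 → no match
5 → match
6 → match

5, 6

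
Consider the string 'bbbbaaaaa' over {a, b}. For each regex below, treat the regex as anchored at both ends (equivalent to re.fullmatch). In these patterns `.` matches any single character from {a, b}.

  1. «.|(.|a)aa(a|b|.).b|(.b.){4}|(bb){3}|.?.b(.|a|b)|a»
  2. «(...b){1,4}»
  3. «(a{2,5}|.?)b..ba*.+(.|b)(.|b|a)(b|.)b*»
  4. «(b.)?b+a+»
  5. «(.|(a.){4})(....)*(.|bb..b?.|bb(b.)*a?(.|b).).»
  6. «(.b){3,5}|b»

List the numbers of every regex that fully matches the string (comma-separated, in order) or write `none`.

1 → no match
2 → no match — must end with 'b'
3 → match
4 → match
5 → match
6 → no match — must end with 'b'

3, 4, 5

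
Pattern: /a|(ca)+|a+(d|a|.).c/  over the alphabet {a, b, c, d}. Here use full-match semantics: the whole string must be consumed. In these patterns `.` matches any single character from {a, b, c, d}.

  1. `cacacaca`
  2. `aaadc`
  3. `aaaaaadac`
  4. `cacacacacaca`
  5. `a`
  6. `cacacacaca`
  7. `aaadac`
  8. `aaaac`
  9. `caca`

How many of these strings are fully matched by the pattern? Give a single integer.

1. `cacacaca` → match
2. `aaadc` → match
3. `aaaaaadac` → match
4. `cacacacacaca` → match
5. `a` → match
6. `cacacacaca` → match
7. `aaadac` → match
8. `aaaac` → match
9. `caca` → match
Total matched: 9

9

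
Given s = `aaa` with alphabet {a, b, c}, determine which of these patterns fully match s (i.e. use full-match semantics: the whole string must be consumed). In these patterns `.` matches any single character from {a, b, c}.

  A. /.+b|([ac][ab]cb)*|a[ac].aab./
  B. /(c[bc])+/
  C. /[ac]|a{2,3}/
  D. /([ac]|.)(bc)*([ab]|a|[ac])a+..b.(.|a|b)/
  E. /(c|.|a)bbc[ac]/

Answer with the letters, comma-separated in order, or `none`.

A → no match
B → no match — must start with `c`
C → match
D → no match
E → no match

C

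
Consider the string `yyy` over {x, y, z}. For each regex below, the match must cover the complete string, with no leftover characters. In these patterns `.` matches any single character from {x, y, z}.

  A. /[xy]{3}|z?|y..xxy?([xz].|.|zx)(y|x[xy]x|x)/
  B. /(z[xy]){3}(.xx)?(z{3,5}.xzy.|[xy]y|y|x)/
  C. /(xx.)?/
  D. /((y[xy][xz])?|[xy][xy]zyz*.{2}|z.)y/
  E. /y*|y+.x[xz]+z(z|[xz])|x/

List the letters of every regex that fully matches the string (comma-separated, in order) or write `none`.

A, E

A → match
B → no match — must start with `z`
C → no match
D → no match
E → match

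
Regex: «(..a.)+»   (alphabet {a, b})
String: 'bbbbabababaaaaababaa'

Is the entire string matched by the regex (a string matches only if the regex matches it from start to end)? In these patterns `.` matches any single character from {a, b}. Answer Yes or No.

No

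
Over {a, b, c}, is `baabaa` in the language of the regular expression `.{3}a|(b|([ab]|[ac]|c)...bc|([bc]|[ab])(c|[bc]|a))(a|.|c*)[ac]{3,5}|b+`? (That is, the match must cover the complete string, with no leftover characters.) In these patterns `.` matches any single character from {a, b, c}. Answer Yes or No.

No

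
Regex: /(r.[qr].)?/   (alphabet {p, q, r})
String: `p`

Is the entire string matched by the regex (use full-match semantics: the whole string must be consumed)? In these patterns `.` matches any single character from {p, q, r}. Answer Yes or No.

No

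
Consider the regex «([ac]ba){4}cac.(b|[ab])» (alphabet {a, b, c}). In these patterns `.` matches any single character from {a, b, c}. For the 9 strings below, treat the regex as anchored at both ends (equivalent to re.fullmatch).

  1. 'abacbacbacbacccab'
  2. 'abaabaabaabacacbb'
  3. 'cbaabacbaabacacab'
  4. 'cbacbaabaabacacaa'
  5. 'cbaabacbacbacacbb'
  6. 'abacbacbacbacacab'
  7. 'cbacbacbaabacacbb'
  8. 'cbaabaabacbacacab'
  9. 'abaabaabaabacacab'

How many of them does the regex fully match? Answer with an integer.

8

1 → no match
2 → match
3 → match
4 → match
5 → match
6 → match
7 → match
8 → match
9 → match
Total matched: 8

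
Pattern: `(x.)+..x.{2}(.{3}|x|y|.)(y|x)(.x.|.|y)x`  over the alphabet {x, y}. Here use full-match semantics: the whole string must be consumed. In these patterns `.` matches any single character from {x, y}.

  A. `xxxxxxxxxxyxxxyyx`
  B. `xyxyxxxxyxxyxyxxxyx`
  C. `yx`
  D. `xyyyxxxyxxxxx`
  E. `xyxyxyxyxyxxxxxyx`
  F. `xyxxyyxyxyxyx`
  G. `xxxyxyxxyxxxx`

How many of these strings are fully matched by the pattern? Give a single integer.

6

A → match
B → match
C → no match — must start with `x`
D → match
E → match
F → match
G → match
Total matched: 6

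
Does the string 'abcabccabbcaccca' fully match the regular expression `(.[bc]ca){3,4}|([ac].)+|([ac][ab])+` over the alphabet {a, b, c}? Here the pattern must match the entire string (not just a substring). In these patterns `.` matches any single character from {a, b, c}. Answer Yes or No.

Yes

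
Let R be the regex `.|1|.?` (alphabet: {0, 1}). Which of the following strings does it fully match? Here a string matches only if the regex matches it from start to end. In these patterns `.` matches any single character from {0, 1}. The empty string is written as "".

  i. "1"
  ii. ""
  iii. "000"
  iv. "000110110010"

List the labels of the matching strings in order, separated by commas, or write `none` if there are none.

i → match
ii → match
iii → no match
iv → no match

i, ii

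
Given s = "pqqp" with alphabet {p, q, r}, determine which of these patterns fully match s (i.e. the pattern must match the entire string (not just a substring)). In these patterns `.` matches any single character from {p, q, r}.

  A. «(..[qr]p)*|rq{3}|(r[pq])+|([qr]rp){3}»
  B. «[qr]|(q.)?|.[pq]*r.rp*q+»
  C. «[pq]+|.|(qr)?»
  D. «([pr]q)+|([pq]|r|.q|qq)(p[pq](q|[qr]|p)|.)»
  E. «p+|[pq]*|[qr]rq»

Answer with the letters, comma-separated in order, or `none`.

A, C, E

A → match
B → no match
C → match
D → no match
E → match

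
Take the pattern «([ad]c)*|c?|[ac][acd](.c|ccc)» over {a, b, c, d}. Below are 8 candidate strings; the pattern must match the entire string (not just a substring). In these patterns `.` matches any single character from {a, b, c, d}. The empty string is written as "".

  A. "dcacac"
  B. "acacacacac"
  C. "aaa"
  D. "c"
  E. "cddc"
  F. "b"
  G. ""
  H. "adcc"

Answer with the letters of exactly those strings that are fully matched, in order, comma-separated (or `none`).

A, B, D, E, G, H

A → match
B → match
C → no match
D → match
E → match
F → no match
G → match
H → match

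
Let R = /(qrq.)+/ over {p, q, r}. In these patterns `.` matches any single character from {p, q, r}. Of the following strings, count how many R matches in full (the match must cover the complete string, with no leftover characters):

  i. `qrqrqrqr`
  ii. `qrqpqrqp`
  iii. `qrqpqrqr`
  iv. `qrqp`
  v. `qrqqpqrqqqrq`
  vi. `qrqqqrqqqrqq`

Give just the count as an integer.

i → match
ii → match
iii → match
iv → match
v → no match
vi → match
Total matched: 5

5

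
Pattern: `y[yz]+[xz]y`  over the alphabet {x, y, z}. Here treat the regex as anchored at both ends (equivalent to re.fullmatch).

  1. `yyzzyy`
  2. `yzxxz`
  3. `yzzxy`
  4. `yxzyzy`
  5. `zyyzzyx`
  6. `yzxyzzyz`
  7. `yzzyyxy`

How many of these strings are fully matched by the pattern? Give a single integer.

2

1 → no match
2 → no match — must end with `y`
3 → match
4 → no match
5 → no match — must start with `y`
6 → no match — must end with `y`
7 → match
Total matched: 2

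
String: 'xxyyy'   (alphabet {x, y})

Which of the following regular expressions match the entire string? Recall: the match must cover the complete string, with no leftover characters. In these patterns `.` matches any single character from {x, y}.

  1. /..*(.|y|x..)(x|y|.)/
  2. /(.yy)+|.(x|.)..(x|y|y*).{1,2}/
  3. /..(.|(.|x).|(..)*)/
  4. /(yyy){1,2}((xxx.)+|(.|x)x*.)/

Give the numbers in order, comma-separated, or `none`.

1, 2

1 → match
2 → match
3 → no match
4 → no match — must start with 'yyy'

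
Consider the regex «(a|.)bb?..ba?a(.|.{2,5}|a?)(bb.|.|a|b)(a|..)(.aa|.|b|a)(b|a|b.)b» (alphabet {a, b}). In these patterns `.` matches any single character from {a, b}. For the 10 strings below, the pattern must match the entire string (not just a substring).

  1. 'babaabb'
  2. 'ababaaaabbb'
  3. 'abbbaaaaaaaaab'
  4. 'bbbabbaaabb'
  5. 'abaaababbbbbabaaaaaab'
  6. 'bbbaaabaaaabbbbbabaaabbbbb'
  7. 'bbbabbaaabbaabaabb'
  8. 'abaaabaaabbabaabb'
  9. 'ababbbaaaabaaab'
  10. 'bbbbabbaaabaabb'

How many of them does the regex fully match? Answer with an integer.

1. 'babaabb' → no match
2. 'ababaaaabbb' → no match
3 → no match
4. 'bbbabbaaabb' → no match
5 → no match
6 → no match
7 → match
8 → no match
9 → no match
10 → no match
Total matched: 1

1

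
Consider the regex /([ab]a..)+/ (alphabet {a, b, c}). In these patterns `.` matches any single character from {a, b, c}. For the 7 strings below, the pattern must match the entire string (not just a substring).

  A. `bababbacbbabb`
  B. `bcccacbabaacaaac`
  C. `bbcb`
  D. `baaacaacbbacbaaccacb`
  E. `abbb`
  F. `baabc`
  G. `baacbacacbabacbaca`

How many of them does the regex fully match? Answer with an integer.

A → no match
B → no match
C → no match
D → no match
E → no match
F → no match
G → no match
Total matched: 0

0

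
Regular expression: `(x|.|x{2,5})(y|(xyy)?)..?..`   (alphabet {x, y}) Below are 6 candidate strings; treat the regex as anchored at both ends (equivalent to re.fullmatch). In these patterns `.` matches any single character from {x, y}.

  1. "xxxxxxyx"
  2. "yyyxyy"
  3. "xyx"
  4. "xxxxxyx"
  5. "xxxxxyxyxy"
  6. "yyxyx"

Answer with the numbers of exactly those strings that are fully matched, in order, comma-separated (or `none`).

1, 2, 4, 5, 6

1 → match
2 → match
3 → no match
4 → match
5 → match
6 → match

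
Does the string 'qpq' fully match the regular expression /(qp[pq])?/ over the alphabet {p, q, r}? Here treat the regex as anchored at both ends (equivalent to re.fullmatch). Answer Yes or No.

Yes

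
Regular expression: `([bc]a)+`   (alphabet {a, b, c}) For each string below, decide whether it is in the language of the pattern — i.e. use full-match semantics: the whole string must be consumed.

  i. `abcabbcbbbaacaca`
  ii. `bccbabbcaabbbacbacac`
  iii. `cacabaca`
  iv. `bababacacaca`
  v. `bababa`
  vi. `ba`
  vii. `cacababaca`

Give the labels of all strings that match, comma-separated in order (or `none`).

i → no match
ii → no match — must end with `a`
iii → match
iv → match
v → match
vi → match
vii → match

iii, iv, v, vi, vii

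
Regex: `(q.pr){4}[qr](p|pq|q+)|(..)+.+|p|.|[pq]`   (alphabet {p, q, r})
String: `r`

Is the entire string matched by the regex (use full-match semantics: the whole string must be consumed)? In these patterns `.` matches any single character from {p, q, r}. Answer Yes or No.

Yes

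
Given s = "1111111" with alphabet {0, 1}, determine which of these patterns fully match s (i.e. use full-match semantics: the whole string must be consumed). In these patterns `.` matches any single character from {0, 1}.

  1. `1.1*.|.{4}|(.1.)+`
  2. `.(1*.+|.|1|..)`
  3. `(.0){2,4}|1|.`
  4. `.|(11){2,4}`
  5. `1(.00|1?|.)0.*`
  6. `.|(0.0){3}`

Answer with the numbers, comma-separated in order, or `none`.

1 → match
2 → match
3 → no match
4 → no match
5 → no match
6 → no match

1, 2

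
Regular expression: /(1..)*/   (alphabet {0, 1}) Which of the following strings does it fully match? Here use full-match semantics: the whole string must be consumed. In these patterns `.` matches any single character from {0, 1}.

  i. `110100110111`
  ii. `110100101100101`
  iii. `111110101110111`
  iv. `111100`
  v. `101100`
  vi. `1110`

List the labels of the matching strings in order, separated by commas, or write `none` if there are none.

i, ii, iii, iv, v

i → match
ii → match
iii → match
iv → match
v → match
vi → no match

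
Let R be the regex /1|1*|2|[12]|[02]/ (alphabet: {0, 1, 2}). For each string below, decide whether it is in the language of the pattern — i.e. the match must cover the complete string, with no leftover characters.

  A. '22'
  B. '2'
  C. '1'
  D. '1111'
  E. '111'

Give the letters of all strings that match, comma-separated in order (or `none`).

B, C, D, E

A → no match
B → match
C → match
D → match
E → match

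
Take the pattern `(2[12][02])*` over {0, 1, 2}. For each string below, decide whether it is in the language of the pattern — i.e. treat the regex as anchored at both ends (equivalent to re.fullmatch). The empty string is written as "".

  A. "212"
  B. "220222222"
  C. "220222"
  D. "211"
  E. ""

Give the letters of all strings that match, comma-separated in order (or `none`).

A, B, C, E

A. "212" → match
B. "220222222" → match
C. "220222" → match
D. "211" → no match
E. "" → match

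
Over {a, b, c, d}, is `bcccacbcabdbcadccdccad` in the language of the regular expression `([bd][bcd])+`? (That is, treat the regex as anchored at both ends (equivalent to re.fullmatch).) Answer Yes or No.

No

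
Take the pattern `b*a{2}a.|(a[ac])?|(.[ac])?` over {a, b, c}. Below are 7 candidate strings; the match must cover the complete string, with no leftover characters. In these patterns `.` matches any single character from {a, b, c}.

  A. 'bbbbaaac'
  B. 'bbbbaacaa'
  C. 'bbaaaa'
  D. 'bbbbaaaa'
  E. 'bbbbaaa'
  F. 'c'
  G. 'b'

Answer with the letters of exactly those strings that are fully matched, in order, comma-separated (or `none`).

A, C, D

A → match
B → no match
C → match
D → match
E → no match
F → no match
G → no match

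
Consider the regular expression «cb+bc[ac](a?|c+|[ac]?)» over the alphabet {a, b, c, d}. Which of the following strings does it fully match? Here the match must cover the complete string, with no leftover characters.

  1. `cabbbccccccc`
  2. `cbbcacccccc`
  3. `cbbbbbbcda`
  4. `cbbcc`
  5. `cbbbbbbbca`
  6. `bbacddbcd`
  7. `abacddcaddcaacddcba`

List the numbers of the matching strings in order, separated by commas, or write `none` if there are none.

2, 4, 5

1 → no match — must start with `cb`
2 → match
3 → no match
4 → match
5 → match
6 → no match — must start with `cb`
7 → no match — must start with `cb`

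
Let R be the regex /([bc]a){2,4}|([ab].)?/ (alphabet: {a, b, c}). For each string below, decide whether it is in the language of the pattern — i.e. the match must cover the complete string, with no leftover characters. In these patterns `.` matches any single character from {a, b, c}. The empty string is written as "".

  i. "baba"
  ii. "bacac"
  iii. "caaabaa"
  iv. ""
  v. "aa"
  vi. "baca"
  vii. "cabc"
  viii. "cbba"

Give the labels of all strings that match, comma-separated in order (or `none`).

i, iv, v, vi

i → match
ii → no match
iii → no match
iv → match
v → match
vi → match
vii → no match
viii → no match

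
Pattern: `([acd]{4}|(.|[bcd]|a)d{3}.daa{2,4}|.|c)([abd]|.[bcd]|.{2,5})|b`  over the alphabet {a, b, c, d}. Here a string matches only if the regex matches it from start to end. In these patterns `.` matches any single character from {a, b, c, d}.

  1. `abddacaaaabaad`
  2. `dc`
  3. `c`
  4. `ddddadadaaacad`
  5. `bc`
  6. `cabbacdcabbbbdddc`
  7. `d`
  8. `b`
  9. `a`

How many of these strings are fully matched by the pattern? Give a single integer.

1 → no match
2. `dc` → no match
3. `c` → no match
4 → no match
5. `bc` → no match
6 → no match
7. `d` → no match
8. `b` → match
9. `a` → no match
Total matched: 1

1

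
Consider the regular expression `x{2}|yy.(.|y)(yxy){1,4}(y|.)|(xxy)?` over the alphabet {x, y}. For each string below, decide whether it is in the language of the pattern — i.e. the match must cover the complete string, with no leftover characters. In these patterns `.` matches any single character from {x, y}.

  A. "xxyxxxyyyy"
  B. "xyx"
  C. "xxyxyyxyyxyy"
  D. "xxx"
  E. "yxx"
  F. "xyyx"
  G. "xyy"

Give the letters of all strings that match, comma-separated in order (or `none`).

none

A → no match
B → no match
C → no match
D → no match
E → no match
F → no match
G → no match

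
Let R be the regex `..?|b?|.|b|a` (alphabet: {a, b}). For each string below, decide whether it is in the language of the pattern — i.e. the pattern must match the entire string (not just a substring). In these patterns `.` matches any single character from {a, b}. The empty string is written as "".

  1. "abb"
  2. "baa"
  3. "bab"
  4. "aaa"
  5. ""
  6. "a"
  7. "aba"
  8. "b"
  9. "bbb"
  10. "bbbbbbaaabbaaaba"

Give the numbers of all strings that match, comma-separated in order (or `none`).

5, 6, 8

1. "abb" → no match
2. "baa" → no match
3. "bab" → no match
4. "aaa" → no match
5. "" → match
6. "a" → match
7. "aba" → no match
8. "b" → match
9. "bbb" → no match
10 → no match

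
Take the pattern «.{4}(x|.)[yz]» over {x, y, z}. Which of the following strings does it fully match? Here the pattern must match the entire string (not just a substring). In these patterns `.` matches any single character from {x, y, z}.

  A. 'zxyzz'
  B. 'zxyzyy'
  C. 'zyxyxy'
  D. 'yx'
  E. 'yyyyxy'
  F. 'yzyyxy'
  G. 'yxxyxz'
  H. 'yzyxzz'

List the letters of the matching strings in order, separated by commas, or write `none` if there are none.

B, C, E, F, G, H

A → no match
B → match
C → match
D → no match
E → match
F → match
G → match
H → match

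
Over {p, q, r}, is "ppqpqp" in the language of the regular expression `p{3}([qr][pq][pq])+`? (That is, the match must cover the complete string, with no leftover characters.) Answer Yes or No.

No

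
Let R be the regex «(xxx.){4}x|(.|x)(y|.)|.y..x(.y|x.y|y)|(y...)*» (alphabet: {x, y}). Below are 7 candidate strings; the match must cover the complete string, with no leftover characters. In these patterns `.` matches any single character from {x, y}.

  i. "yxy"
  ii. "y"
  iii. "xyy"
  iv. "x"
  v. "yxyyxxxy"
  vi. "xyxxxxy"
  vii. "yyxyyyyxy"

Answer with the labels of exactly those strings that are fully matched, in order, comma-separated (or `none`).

i → no match
ii → no match
iii → no match
iv → no match
v → no match
vi → match
vii → no match

vi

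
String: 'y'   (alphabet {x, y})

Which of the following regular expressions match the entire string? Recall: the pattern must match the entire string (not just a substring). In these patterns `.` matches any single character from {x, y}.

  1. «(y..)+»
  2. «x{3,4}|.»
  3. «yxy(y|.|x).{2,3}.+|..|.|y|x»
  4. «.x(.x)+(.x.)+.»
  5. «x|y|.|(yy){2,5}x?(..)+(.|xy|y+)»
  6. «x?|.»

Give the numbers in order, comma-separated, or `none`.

2, 3, 5, 6

1 → no match
2 → match
3 → match
4 → no match
5 → match
6 → match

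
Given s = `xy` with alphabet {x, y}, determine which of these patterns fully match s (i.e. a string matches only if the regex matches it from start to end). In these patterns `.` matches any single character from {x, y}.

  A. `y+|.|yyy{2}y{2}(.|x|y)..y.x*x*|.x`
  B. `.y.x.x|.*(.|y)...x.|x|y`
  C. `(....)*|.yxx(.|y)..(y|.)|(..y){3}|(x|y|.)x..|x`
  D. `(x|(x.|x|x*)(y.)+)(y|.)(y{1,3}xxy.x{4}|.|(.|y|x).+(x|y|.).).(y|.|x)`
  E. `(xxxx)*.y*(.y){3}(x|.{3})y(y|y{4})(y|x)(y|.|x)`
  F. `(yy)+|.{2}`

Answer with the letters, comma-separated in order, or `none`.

A → no match
B → no match
C → no match
D → no match
E → no match
F → match

F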